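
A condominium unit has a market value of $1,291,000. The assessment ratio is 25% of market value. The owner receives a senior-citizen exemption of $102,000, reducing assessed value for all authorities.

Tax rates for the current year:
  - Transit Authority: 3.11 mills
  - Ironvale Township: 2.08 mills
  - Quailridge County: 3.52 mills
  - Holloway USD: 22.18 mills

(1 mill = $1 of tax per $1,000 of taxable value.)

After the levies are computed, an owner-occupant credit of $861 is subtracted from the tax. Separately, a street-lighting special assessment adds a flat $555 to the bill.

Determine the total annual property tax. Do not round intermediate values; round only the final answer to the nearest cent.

$6,512.97

Assessed value = $1,291,000 × 0.25 = $322,750
Taxable value = $322,750 − $102,000 = $220,750
Transit Authority: $220,750 × 0.00311 = $686.5325
Ironvale Township: $220,750 × 0.00208 = $459.16
Quailridge County: $220,750 × 0.00352 = $777.04
Holloway USD: $220,750 × 0.02218 = $4,896.235
Levies subtotal = $6,818.9675
After credit = $6,818.9675 − $861 = $5,957.9675
Total = $5,957.9675 + $555 = $6,512.9675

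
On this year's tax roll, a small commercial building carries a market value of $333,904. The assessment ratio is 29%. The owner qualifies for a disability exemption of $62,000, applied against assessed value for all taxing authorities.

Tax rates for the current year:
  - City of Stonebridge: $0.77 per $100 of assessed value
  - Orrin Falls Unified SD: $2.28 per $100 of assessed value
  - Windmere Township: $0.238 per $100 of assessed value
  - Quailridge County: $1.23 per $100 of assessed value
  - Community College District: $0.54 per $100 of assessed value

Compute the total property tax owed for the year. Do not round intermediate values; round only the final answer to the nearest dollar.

Assessed value = $333,904 × 0.29 = $96,832.16
Taxable value = $96,832.16 − $62,000 = $34,832.16
City of Stonebridge: $34,832.16 × 0.0077 = $268.207632
Orrin Falls Unified SD: $34,832.16 × 0.0228 = $794.173248
Windmere Township: $34,832.16 × 0.00238 = $82.9005408
Quailridge County: $34,832.16 × 0.0123 = $428.435568
Community College District: $34,832.16 × 0.0054 = $188.093664
Total = $268.207632 + $794.173248 + $82.9005408 + $428.435568 + $188.093664 = $1,761.8106528

$1,762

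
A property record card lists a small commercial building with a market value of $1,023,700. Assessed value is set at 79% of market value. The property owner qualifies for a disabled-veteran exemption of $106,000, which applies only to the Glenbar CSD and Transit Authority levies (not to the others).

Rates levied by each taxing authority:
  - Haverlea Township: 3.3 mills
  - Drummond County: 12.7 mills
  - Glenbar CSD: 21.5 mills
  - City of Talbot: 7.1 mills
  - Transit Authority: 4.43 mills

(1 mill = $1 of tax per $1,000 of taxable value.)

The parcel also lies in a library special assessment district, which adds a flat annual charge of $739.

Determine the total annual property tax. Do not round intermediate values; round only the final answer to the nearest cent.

$37,642.11

Assessed value = $1,023,700 × 0.79 = $808,723
Haverlea Township: $808,723 × 0.0033 = $2,668.7859
Drummond County: $808,723 × 0.0127 = $10,270.7821
Glenbar CSD: ($808,723 − $106,000) × 0.0215 = $702,723 × 0.0215 = $15,108.5445
City of Talbot: $808,723 × 0.0071 = $5,741.9333
Transit Authority: ($808,723 − $106,000) × 0.00443 = $702,723 × 0.00443 = $3,113.06289
Levies subtotal = $36,903.10869
Total = $36,903.10869 + $739 = $37,642.10869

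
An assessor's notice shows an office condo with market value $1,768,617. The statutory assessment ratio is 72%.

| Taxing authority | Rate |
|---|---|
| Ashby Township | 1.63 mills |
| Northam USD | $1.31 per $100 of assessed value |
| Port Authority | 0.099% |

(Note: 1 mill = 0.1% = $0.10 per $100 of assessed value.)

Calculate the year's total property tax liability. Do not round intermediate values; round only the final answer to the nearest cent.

Assessed value = $1,768,617 × 0.72 = $1,273,404.24
Ashby Township: $1,273,404.24 × 0.00163 = $2,075.6489112
Northam USD: $1,273,404.24 × 0.0131 = $16,681.595544
Port Authority: $1,273,404.24 × 0.00099 = $1,260.6701976
Total = $20,017.9146528

$20,017.91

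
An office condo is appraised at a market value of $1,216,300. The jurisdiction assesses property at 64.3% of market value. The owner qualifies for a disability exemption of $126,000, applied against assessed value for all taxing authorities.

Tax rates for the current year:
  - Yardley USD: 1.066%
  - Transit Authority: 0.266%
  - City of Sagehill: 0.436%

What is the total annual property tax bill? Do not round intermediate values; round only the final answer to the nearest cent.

$11,599.51

Assessed value = $1,216,300 × 0.643 = $782,080.9
Taxable value = $782,080.9 − $126,000 = $656,080.9
Yardley USD: $656,080.9 × 0.01066 = $6,993.822394
Transit Authority: $656,080.9 × 0.00266 = $1,745.175194
City of Sagehill: $656,080.9 × 0.00436 = $2,860.512724
Total = $6,993.822394 + $1,745.175194 + $2,860.512724 = $11,599.510312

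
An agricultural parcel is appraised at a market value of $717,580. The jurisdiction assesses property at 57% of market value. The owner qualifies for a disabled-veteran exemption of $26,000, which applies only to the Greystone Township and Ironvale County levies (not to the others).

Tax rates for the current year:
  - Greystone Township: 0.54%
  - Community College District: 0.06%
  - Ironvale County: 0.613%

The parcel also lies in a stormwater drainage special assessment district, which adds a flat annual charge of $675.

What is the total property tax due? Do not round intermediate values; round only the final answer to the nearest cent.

Assessed value = $717,580 × 0.57 = $409,020.6
Greystone Township: ($409,020.6 − $26,000) × 0.0054 = $383,020.6 × 0.0054 = $2,068.31124
Community College District: $409,020.6 × 0.0006 = $245.41236
Ironvale County: ($409,020.6 − $26,000) × 0.00613 = $383,020.6 × 0.00613 = $2,347.916278
Levies subtotal = $4,661.639878
Total = $4,661.639878 + $675 = $5,336.639878

$5,336.64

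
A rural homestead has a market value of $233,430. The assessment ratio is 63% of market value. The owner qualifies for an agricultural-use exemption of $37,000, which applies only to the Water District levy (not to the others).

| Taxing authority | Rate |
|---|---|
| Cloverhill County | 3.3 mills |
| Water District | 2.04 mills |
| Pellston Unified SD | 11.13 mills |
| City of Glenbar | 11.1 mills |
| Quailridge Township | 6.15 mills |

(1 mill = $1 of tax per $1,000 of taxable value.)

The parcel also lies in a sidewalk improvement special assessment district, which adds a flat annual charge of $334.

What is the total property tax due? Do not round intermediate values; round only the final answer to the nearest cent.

$5,217.41

Assessed value = $233,430 × 0.63 = $147,060.9
Cloverhill County: $147,060.9 × 0.0033 = $485.30097
Water District: ($147,060.9 − $37,000) × 0.00204 = $110,060.9 × 0.00204 = $224.524236
Pellston Unified SD: $147,060.9 × 0.01113 = $1,636.787817
City of Glenbar: $147,060.9 × 0.0111 = $1,632.37599
Quailridge Township: $147,060.9 × 0.00615 = $904.424535
Levies subtotal = $4,883.413548
Total = $4,883.413548 + $334 = $5,217.413548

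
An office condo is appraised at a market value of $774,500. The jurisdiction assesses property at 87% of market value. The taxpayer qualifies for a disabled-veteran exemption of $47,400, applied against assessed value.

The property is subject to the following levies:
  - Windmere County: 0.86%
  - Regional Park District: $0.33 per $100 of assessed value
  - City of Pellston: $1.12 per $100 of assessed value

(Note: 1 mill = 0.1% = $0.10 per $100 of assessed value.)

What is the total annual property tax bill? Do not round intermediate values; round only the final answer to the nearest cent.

$14,470.19

Assessed value = $774,500 × 0.87 = $673,815
Taxable value = $673,815 − $47,400 = $626,415
Windmere County: $626,415 × 0.0086 = $5,387.169
Regional Park District: $626,415 × 0.0033 = $2,067.1695
City of Pellston: $626,415 × 0.0112 = $7,015.848
Total = $14,470.1865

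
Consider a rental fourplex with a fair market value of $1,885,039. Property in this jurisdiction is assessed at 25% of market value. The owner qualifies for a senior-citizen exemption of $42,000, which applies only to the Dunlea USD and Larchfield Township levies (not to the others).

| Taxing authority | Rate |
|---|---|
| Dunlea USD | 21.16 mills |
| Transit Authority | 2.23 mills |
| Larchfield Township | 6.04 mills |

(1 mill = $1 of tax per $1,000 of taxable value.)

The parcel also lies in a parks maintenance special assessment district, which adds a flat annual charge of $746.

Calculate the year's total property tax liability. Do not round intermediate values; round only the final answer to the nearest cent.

Assessed value = $1,885,039 × 0.25 = $471,259.75
Dunlea USD: ($471,259.75 − $42,000) × 0.02116 = $429,259.75 × 0.02116 = $9,083.13631
Transit Authority: $471,259.75 × 0.00223 = $1,050.9092425
Larchfield Township: ($471,259.75 − $42,000) × 0.00604 = $429,259.75 × 0.00604 = $2,592.72889
Levies subtotal = $12,726.7744425
Total = $12,726.7744425 + $746 = $13,472.7744425

$13,472.77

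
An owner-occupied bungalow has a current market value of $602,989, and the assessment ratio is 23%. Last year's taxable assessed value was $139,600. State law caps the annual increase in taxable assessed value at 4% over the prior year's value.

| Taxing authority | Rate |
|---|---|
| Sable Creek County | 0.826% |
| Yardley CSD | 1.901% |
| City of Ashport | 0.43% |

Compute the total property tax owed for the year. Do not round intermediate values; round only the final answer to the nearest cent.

Uncapped assessed value = $602,989 × 0.23 = $138,687.47
Cap limit = $139,600 × 1.04 = $145,184
Taxable assessed value = min($138,687.47, $145,184) = $138,687.47 (cap does not bind)
Sable Creek County: $138,687.47 × 0.00826 = $1,145.5585022
Yardley CSD: $138,687.47 × 0.01901 = $2,636.4488047
City of Ashport: $138,687.47 × 0.0043 = $596.356121
Total = $4,378.3634279

$4,378.36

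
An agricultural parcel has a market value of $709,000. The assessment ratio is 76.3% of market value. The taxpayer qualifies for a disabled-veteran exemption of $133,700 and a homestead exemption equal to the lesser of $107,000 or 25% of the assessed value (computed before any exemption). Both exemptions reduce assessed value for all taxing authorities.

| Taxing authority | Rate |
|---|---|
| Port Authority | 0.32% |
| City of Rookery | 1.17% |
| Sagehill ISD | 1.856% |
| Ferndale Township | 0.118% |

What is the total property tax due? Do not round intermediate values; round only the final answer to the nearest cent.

Assessed value = $709,000 × 0.763 = $540,967
Homestead exemption = min($107,000, 25% × $540,967) = min($107,000, $135,241.75) = $107,000 (dollar cap binds)
Taxable value = $540,967 − $133,700 − $107,000 = $300,267
Port Authority: $300,267 × 0.0032 = $960.8544
City of Rookery: $300,267 × 0.0117 = $3,513.1239
Sagehill ISD: $300,267 × 0.01856 = $5,572.95552
Ferndale Township: $300,267 × 0.00118 = $354.31506
Total = $10,401.24888

$10,401.25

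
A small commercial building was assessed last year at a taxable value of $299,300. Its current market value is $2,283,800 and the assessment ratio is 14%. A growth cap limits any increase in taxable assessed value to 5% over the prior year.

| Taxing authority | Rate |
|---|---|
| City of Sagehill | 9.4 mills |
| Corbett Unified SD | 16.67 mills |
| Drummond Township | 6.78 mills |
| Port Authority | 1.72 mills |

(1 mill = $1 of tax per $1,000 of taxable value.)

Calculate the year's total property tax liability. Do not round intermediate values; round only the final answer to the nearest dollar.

Uncapped assessed value = $2,283,800 × 0.14 = $319,732
Cap limit = $299,300 × 1.05 = $314,265
Taxable assessed value = min($319,732, $314,265) = $314,265 (cap binds)
City of Sagehill: $314,265 × 0.0094 = $2,954.091
Corbett Unified SD: $314,265 × 0.01667 = $5,238.79755
Drummond Township: $314,265 × 0.00678 = $2,130.7167
Port Authority: $314,265 × 0.00172 = $540.5358
Total = $10,864.14105

$10,864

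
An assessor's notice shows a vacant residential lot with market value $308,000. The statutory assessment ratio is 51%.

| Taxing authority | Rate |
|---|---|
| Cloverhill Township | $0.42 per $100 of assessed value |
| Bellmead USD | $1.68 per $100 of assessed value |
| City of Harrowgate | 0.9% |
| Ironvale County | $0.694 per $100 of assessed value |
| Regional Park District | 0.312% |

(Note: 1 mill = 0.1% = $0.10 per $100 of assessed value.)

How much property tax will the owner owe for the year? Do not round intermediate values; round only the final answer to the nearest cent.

$6,292.62

Assessed value = $308,000 × 0.51 = $157,080
Cloverhill Township: $157,080 × 0.0042 = $659.736
Bellmead USD: $157,080 × 0.0168 = $2,638.944
City of Harrowgate: $157,080 × 0.009 = $1,413.72
Ironvale County: $157,080 × 0.00694 = $1,090.1352
Regional Park District: $157,080 × 0.00312 = $490.0896
Total = $6,292.6248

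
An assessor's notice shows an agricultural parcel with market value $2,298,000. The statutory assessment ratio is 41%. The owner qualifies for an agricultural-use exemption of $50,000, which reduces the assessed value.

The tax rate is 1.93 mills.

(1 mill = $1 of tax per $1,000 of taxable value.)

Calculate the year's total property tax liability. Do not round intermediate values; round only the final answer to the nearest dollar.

$1,722

Assessed value = $2,298,000 × 0.41 = $942,180
Taxable value = $942,180 − $50,000 = $892,180
Tax = $892,180 × 0.00193 = $1,721.9074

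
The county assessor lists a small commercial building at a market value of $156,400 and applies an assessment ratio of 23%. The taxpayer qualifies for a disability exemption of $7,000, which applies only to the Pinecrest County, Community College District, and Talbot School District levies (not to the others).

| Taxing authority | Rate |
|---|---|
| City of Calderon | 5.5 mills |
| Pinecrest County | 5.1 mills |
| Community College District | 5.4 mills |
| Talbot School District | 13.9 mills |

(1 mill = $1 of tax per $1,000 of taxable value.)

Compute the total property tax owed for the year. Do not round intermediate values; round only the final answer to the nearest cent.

$904.76

Assessed value = $156,400 × 0.23 = $35,972
City of Calderon: $35,972 × 0.0055 = $197.846
Pinecrest County: ($35,972 − $7,000) × 0.0051 = $28,972 × 0.0051 = $147.7572
Community College District: ($35,972 − $7,000) × 0.0054 = $28,972 × 0.0054 = $156.4488
Talbot School District: ($35,972 − $7,000) × 0.0139 = $28,972 × 0.0139 = $402.7108
Total = $904.7628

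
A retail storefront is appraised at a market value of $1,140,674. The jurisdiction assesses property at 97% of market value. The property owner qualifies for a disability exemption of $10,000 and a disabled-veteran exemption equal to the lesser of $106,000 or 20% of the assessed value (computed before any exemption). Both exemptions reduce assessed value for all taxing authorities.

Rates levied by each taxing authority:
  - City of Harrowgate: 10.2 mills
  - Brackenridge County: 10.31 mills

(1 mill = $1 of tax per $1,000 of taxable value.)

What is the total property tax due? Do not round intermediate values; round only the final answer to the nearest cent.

Assessed value = $1,140,674 × 0.97 = $1,106,453.78
Disabled-veteran exemption = min($106,000, 20% × $1,106,453.78) = min($106,000, $221,290.756) = $106,000 (dollar cap binds)
Taxable value = $1,106,453.78 − $10,000 − $106,000 = $990,453.78
City of Harrowgate: $990,453.78 × 0.0102 = $10,102.628556
Brackenridge County: $990,453.78 × 0.01031 = $10,211.5784718
Total = $20,314.2070278

$20,314.21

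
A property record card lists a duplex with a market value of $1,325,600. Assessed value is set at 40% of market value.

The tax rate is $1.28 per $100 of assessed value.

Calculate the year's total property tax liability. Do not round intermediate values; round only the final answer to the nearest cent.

$6,787.07

Assessed value = $1,325,600 × 0.4 = $530,240
Tax = $530,240 × 0.0128 = $6,787.072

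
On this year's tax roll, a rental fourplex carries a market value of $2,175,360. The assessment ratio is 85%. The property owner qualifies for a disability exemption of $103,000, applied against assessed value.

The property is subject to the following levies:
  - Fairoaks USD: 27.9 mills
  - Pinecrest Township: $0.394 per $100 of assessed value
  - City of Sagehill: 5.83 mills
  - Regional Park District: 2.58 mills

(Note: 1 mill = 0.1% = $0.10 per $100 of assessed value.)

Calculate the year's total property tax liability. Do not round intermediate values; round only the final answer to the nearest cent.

$70,278.75

Assessed value = $2,175,360 × 0.85 = $1,849,056
Taxable value = $1,849,056 − $103,000 = $1,746,056
Fairoaks USD: $1,746,056 × 0.0279 = $48,714.9624
Pinecrest Township: $1,746,056 × 0.00394 = $6,879.46064
City of Sagehill: $1,746,056 × 0.00583 = $10,179.50648
Regional Park District: $1,746,056 × 0.00258 = $4,504.82448
Total = $70,278.754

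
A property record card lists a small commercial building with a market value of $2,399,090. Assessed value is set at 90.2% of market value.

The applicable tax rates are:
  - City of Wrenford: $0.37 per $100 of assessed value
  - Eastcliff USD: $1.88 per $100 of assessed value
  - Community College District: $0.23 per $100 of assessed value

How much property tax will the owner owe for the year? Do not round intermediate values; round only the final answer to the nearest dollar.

$53,667

Assessed value = $2,399,090 × 0.902 = $2,163,979.18
City of Wrenford: $2,163,979.18 × 0.0037 = $8,006.722966
Eastcliff USD: $2,163,979.18 × 0.0188 = $40,682.808584
Community College District: $2,163,979.18 × 0.0023 = $4,977.152114
Total = $8,006.722966 + $40,682.808584 + $4,977.152114 = $53,666.683664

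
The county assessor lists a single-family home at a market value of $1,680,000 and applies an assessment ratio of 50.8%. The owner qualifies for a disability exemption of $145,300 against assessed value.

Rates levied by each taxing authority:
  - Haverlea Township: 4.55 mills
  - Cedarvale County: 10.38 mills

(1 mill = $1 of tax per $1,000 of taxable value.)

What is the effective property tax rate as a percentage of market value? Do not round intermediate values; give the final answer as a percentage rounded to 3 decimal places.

0.629%

Assessed value = $1,680,000 × 0.508 = $853,440
Taxable value = $853,440 − $145,300 = $708,140
Haverlea Township: $708,140 × 0.00455 = $3,222.037
Cedarvale County: $708,140 × 0.01038 = $7,350.4932
Total tax = $10,572.5302
Effective rate = $10,572.5302 ÷ $1,680,000 = 0.629% of market value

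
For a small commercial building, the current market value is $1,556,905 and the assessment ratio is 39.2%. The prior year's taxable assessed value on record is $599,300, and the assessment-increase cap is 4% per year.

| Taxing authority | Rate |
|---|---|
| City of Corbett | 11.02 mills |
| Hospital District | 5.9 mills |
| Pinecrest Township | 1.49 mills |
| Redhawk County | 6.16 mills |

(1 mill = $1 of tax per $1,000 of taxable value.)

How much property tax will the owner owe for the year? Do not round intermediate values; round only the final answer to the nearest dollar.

$14,995

Uncapped assessed value = $1,556,905 × 0.392 = $610,306.76
Cap limit = $599,300 × 1.04 = $623,272
Taxable assessed value = min($610,306.76, $623,272) = $610,306.76 (cap does not bind)
City of Corbett: $610,306.76 × 0.01102 = $6,725.5804952
Hospital District: $610,306.76 × 0.0059 = $3,600.809884
Pinecrest Township: $610,306.76 × 0.00149 = $909.3570724
Redhawk County: $610,306.76 × 0.00616 = $3,759.4896416
Total = $14,995.2370932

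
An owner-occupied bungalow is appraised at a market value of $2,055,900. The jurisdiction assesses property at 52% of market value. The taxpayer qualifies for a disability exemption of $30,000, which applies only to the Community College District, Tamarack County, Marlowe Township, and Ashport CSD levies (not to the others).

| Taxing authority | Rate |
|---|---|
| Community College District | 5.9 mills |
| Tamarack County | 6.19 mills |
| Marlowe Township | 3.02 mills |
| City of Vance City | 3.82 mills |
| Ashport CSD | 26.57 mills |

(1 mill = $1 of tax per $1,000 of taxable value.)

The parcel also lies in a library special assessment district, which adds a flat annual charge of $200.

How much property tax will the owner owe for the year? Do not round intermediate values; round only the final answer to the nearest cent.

$47,592.19

Assessed value = $2,055,900 × 0.52 = $1,069,068
Community College District: ($1,069,068 − $30,000) × 0.0059 = $1,039,068 × 0.0059 = $6,130.5012
Tamarack County: ($1,069,068 − $30,000) × 0.00619 = $1,039,068 × 0.00619 = $6,431.83092
Marlowe Township: ($1,069,068 − $30,000) × 0.00302 = $1,039,068 × 0.00302 = $3,137.98536
City of Vance City: $1,069,068 × 0.00382 = $4,083.83976
Ashport CSD: ($1,069,068 − $30,000) × 0.02657 = $1,039,068 × 0.02657 = $27,608.03676
Levies subtotal = $47,392.194
Total = $47,392.194 + $200 = $47,592.194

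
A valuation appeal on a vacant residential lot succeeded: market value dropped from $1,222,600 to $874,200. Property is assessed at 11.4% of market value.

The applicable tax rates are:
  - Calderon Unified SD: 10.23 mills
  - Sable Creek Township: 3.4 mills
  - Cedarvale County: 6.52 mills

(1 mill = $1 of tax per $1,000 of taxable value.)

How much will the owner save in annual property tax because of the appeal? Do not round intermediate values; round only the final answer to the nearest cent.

Old assessed value = $1,222,600 × 0.114 = $139,376.4
New assessed value = $874,200 × 0.114 = $99,658.8
Combined rate = 0.01023 + 0.0034 + 0.00652 = 0.02015
Old tax = $139,376.4 × 0.02015 = $2,808.43446
New tax = $99,658.8 × 0.02015 = $2,008.12482
Reduction = $2,808.43446 − $2,008.12482 = $800.30964

$800.31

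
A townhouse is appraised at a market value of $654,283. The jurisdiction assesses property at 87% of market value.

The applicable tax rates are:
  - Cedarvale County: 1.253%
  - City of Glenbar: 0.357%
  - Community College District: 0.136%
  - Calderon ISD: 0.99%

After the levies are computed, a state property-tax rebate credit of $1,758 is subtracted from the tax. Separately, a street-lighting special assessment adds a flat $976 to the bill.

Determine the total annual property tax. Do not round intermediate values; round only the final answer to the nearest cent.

$14,792.03

Assessed value = $654,283 × 0.87 = $569,226.21
Cedarvale County: $569,226.21 × 0.01253 = $7,132.4044113
City of Glenbar: $569,226.21 × 0.00357 = $2,032.1375697
Community College District: $569,226.21 × 0.00136 = $774.1476456
Calderon ISD: $569,226.21 × 0.0099 = $5,635.339479
Levies subtotal = $15,574.0291056
After credit = $15,574.0291056 − $1,758 = $13,816.0291056
Total = $13,816.0291056 + $976 = $14,792.0291056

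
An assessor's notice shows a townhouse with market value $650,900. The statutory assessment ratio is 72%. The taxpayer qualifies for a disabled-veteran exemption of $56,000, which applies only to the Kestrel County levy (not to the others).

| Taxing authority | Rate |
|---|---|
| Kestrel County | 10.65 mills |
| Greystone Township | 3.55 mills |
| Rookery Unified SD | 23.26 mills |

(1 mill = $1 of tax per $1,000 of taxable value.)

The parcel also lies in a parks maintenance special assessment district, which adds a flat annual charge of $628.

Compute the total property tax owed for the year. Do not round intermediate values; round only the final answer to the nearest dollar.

$17,587

Assessed value = $650,900 × 0.72 = $468,648
Kestrel County: ($468,648 − $56,000) × 0.01065 = $412,648 × 0.01065 = $4,394.7012
Greystone Township: $468,648 × 0.00355 = $1,663.7004
Rookery Unified SD: $468,648 × 0.02326 = $10,900.75248
Levies subtotal = $16,959.15408
Total = $16,959.15408 + $628 = $17,587.15408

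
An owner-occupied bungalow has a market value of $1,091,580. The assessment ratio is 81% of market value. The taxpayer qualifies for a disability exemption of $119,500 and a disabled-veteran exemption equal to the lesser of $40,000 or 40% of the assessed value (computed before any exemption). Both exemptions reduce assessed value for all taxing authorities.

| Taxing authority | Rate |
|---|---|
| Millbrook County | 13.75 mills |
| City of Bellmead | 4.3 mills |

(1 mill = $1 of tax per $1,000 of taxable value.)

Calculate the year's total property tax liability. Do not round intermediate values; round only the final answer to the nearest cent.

$13,080.47

Assessed value = $1,091,580 × 0.81 = $884,179.8
Disabled-veteran exemption = min($40,000, 40% × $884,179.8) = min($40,000, $353,671.92) = $40,000 (dollar cap binds)
Taxable value = $884,179.8 − $119,500 − $40,000 = $724,679.8
Millbrook County: $724,679.8 × 0.01375 = $9,964.34725
City of Bellmead: $724,679.8 × 0.0043 = $3,116.12314
Total = $13,080.47039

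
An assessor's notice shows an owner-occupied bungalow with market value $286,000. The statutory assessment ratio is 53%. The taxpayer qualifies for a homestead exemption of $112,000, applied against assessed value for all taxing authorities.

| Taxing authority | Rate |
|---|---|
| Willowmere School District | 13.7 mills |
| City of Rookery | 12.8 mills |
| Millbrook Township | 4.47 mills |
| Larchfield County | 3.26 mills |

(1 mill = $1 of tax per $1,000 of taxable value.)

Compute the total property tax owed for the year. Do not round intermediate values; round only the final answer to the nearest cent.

$1,354.82

Assessed value = $286,000 × 0.53 = $151,580
Taxable value = $151,580 − $112,000 = $39,580
Willowmere School District: $39,580 × 0.0137 = $542.246
City of Rookery: $39,580 × 0.0128 = $506.624
Millbrook Township: $39,580 × 0.00447 = $176.9226
Larchfield County: $39,580 × 0.00326 = $129.0308
Total = $542.246 + $506.624 + $176.9226 + $129.0308 = $1,354.8234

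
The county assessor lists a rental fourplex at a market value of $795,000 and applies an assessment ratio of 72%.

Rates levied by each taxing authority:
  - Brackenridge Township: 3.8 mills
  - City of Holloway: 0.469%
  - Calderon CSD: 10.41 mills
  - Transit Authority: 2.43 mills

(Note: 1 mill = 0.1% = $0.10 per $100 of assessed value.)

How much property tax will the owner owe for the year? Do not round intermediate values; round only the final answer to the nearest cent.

Assessed value = $795,000 × 0.72 = $572,400
Brackenridge Township: $572,400 × 0.0038 = $2,175.12
City of Holloway: $572,400 × 0.00469 = $2,684.556
Calderon CSD: $572,400 × 0.01041 = $5,958.684
Transit Authority: $572,400 × 0.00243 = $1,390.932
Total = $12,209.292

$12,209.29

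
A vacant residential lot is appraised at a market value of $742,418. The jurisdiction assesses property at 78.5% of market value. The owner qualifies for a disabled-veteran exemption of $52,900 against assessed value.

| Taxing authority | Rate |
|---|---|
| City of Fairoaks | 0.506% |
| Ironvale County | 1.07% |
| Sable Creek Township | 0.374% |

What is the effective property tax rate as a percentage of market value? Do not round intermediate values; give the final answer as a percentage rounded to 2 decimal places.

1.39%

Assessed value = $742,418 × 0.785 = $582,798.13
Taxable value = $582,798.13 − $52,900 = $529,898.13
City of Fairoaks: $529,898.13 × 0.00506 = $2,681.2845378
Ironvale County: $529,898.13 × 0.0107 = $5,669.909991
Sable Creek Township: $529,898.13 × 0.00374 = $1,981.8190062
Total tax = $10,333.013535
Effective rate = $10,333.013535 ÷ $742,418 = 1.39% of market value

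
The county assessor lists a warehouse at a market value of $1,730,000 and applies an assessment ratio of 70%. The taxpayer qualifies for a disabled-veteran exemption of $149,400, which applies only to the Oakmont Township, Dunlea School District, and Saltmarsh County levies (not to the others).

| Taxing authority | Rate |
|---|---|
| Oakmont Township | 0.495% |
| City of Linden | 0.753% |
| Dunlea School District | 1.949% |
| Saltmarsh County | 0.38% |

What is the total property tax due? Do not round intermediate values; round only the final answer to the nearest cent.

$39,098.41

Assessed value = $1,730,000 × 0.7 = $1,211,000
Oakmont Township: ($1,211,000 − $149,400) × 0.00495 = $1,061,600 × 0.00495 = $5,254.92
City of Linden: $1,211,000 × 0.00753 = $9,118.83
Dunlea School District: ($1,211,000 − $149,400) × 0.01949 = $1,061,600 × 0.01949 = $20,690.584
Saltmarsh County: ($1,211,000 − $149,400) × 0.0038 = $1,061,600 × 0.0038 = $4,034.08
Total = $39,098.414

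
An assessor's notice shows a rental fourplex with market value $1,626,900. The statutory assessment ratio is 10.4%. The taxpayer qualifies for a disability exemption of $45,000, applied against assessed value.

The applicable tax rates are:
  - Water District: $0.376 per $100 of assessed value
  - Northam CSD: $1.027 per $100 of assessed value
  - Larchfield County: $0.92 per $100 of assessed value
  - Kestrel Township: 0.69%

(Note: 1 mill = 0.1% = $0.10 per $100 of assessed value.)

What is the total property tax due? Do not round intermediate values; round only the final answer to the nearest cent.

Assessed value = $1,626,900 × 0.104 = $169,197.6
Taxable value = $169,197.6 − $45,000 = $124,197.6
Water District: $124,197.6 × 0.00376 = $466.982976
Northam CSD: $124,197.6 × 0.01027 = $1,275.509352
Larchfield County: $124,197.6 × 0.0092 = $1,142.61792
Kestrel Township: $124,197.6 × 0.0069 = $856.96344
Total = $3,742.073688

$3,742.07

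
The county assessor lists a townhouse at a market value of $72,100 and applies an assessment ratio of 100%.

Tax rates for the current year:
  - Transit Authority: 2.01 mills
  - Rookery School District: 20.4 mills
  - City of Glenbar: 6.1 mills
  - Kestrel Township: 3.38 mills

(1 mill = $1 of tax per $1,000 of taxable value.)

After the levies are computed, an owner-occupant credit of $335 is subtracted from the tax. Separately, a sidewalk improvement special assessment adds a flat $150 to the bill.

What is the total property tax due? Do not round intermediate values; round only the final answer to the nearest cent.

Assessed value = $72,100 × 1 = $72,100
Transit Authority: $72,100 × 0.00201 = $144.921
Rookery School District: $72,100 × 0.0204 = $1,470.84
City of Glenbar: $72,100 × 0.0061 = $439.81
Kestrel Township: $72,100 × 0.00338 = $243.698
Levies subtotal = $2,299.269
After credit = $2,299.269 − $335 = $1,964.269
Total = $1,964.269 + $150 = $2,114.269

$2,114.27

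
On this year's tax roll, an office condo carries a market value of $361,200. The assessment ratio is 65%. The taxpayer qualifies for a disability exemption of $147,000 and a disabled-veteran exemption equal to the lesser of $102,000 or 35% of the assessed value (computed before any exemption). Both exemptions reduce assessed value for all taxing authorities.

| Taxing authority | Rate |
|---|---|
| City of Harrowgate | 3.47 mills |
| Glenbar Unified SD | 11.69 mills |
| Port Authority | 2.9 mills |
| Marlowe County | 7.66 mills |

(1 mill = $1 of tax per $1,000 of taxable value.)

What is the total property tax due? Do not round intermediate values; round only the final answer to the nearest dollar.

$144

Assessed value = $361,200 × 0.65 = $234,780
Disabled-veteran exemption = min($102,000, 35% × $234,780) = min($102,000, $82,173) = $82,173 (percentage binds)
Taxable value = $234,780 − $147,000 − $82,173 = $5,607
City of Harrowgate: $5,607 × 0.00347 = $19.45629
Glenbar Unified SD: $5,607 × 0.01169 = $65.54583
Port Authority: $5,607 × 0.0029 = $16.2603
Marlowe County: $5,607 × 0.00766 = $42.94962
Total = $144.21204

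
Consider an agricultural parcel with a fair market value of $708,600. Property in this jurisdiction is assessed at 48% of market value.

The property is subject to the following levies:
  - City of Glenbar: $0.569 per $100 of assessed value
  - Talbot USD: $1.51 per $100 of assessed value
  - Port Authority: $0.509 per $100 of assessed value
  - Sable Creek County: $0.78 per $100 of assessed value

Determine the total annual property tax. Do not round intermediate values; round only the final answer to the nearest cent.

Assessed value = $708,600 × 0.48 = $340,128
City of Glenbar: $340,128 × 0.00569 = $1,935.32832
Talbot USD: $340,128 × 0.0151 = $5,135.9328
Port Authority: $340,128 × 0.00509 = $1,731.25152
Sable Creek County: $340,128 × 0.0078 = $2,652.9984
Total = $1,935.32832 + $5,135.9328 + $1,731.25152 + $2,652.9984 = $11,455.51104

$11,455.51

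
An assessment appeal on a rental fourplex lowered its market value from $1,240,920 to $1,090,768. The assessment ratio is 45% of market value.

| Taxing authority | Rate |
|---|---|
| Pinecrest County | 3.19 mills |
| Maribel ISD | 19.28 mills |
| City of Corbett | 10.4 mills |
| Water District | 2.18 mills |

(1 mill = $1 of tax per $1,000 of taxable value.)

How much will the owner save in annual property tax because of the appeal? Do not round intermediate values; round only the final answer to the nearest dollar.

Old assessed value = $1,240,920 × 0.45 = $558,414
New assessed value = $1,090,768 × 0.45 = $490,845.6
Combined rate = 0.00319 + 0.01928 + 0.0104 + 0.00218 = 0.03505
Old tax = $558,414 × 0.03505 = $19,572.4107
New tax = $490,845.6 × 0.03505 = $17,204.13828
Reduction = $19,572.4107 − $17,204.13828 = $2,368.27242

$2,368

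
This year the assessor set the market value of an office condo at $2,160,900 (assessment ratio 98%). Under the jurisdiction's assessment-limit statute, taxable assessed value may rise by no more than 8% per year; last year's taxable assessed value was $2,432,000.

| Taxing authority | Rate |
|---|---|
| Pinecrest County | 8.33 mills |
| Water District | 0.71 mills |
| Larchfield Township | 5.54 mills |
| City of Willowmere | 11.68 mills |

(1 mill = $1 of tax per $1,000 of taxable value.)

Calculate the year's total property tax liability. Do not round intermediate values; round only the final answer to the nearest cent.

Uncapped assessed value = $2,160,900 × 0.98 = $2,117,682
Cap limit = $2,432,000 × 1.08 = $2,626,560
Taxable assessed value = min($2,117,682, $2,626,560) = $2,117,682 (cap does not bind)
Pinecrest County: $2,117,682 × 0.00833 = $17,640.29106
Water District: $2,117,682 × 0.00071 = $1,503.55422
Larchfield Township: $2,117,682 × 0.00554 = $11,731.95828
City of Willowmere: $2,117,682 × 0.01168 = $24,734.52576
Total = $55,610.32932

$55,610.33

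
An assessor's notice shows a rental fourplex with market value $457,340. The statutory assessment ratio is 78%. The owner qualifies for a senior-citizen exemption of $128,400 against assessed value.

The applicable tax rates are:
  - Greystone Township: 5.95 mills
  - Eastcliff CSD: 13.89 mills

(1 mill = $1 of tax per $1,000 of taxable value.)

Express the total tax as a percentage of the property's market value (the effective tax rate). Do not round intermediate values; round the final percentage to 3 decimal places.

0.991%

Assessed value = $457,340 × 0.78 = $356,725.2
Taxable value = $356,725.2 − $128,400 = $228,325.2
Greystone Township: $228,325.2 × 0.00595 = $1,358.53494
Eastcliff CSD: $228,325.2 × 0.01389 = $3,171.437028
Total tax = $4,529.971968
Effective rate = $4,529.971968 ÷ $457,340 = 0.991% of market value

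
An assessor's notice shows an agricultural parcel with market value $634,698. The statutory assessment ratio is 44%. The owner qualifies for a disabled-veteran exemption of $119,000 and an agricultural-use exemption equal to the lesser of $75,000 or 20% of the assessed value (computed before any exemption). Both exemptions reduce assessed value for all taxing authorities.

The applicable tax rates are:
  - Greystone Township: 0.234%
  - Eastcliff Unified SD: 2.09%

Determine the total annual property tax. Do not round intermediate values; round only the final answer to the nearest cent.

$2,426.57

Assessed value = $634,698 × 0.44 = $279,267.12
Agricultural-use exemption = min($75,000, 20% × $279,267.12) = min($75,000, $55,853.424) = $55,853.424 (percentage binds)
Taxable value = $279,267.12 − $119,000 − $55,853.424 = $104,413.696
Greystone Township: $104,413.696 × 0.00234 = $244.32804864
Eastcliff Unified SD: $104,413.696 × 0.0209 = $2,182.2462464
Total = $2,426.57429504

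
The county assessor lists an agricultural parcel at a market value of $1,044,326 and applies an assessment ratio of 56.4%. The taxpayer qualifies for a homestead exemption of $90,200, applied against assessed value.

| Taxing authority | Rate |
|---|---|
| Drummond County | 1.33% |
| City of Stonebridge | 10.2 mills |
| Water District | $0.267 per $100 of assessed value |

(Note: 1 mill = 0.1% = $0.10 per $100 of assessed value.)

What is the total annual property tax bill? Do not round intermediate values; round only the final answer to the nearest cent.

$13,053.59

Assessed value = $1,044,326 × 0.564 = $588,999.864
Taxable value = $588,999.864 − $90,200 = $498,799.864
Drummond County: $498,799.864 × 0.0133 = $6,634.0381912
City of Stonebridge: $498,799.864 × 0.0102 = $5,087.7586128
Water District: $498,799.864 × 0.00267 = $1,331.79563688
Total = $13,053.59244088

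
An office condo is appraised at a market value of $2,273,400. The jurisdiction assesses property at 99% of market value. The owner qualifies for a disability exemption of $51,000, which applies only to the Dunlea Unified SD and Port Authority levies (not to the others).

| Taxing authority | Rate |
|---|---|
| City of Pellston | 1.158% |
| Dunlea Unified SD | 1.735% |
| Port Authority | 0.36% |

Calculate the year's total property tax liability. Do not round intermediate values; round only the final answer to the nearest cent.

$72,145.71

Assessed value = $2,273,400 × 0.99 = $2,250,666
City of Pellston: $2,250,666 × 0.01158 = $26,062.71228
Dunlea Unified SD: ($2,250,666 − $51,000) × 0.01735 = $2,199,666 × 0.01735 = $38,164.2051
Port Authority: ($2,250,666 − $51,000) × 0.0036 = $2,199,666 × 0.0036 = $7,918.7976
Total = $72,145.71498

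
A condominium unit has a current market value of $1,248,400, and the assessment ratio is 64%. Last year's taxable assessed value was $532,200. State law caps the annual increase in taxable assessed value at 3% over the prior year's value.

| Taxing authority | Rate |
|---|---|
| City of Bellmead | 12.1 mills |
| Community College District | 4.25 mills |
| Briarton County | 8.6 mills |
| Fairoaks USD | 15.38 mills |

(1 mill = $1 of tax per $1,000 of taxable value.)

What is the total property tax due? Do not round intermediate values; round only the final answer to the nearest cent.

Uncapped assessed value = $1,248,400 × 0.64 = $798,976
Cap limit = $532,200 × 1.03 = $548,166
Taxable assessed value = min($798,976, $548,166) = $548,166 (cap binds)
City of Bellmead: $548,166 × 0.0121 = $6,632.8086
Community College District: $548,166 × 0.00425 = $2,329.7055
Briarton County: $548,166 × 0.0086 = $4,714.2276
Fairoaks USD: $548,166 × 0.01538 = $8,430.79308
Total = $22,107.53478

$22,107.53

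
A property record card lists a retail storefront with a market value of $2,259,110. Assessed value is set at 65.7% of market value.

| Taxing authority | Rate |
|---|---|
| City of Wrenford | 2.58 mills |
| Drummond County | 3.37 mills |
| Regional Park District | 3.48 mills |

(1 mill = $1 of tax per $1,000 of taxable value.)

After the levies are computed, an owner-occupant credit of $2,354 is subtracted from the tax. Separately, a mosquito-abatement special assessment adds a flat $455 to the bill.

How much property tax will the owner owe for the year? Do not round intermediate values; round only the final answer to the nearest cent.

Assessed value = $2,259,110 × 0.657 = $1,484,235.27
City of Wrenford: $1,484,235.27 × 0.00258 = $3,829.3269966
Drummond County: $1,484,235.27 × 0.00337 = $5,001.8728599
Regional Park District: $1,484,235.27 × 0.00348 = $5,165.1387396
Levies subtotal = $13,996.3385961
After credit = $13,996.3385961 − $2,354 = $11,642.3385961
Total = $11,642.3385961 + $455 = $12,097.3385961

$12,097.34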